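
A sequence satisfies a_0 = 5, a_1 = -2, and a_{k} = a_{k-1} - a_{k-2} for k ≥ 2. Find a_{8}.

-7

The ordinary generating function has denominator 1 - q + q^2.
Iterating the recurrence: a_0,…,a_{8} = 5, -2, -7, -5, 2, 7, 5, -2, -7.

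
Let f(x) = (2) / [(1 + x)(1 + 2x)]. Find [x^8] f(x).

1022

Partial fractions give a closed form: a_n = (-2)·(-1)^n + (4)·(-2)^n.
At n = 8: a_8 = 1022.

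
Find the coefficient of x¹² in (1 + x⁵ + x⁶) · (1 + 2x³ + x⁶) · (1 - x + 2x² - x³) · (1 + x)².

(1 + x⁵ + x⁶) has coefficients 1,0,0,0,0,1,1 for degrees 0…6.
(1 + 2x³ + x⁶) has coefficients 1,0,0,2,0,0,1,0,0,0,0,0,0 for degrees 0…12.
Multiplying by (1 - x + 2x² - x³) gives running coefficients 1,-1,2,1,-2,4,-1,-1,2,-1,0,0,0 for degrees 0…12.
Finally multiplying by (1 + x)², the product of all factors after the first has coefficients 1,1,1,4,2,1,5,1,-1,2,0,-1,0 for degrees 0…12.
[x¹²] = 1·0 + 1·1 + 1·5 = 6.

6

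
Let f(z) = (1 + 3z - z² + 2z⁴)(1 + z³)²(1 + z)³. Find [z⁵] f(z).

(1 + 3z - z² + 2z⁴) has coefficients 1,3,-1,0,2 for degrees 0…4.
(1 + z³)² has coefficients 1,0,0,2,0,0 for degrees 0…5.
Finally multiplying by (1 + z)³, the product of all factors after the first has coefficients 1,3,3,3,6,6 for degrees 0…5.
[z⁵] = 1·6 + 3·6 − 1·3 + 2·3 = 27.

27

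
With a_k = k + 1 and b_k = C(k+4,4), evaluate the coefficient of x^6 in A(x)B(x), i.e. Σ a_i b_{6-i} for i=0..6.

This is [x^6] in the product of the two ordinary generating functions.
Σ = 1·210 + 2·126 + 3·70 + 4·35 + 5·15 + 6·5 + 7·1 = 924.

924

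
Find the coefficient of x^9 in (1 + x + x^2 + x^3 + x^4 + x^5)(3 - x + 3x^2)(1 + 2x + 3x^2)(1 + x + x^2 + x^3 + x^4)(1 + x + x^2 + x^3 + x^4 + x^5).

664

(1 + x + x^2 + x^3 + x^4 + x^5) has coefficients 1,1,1,1,1,1 for degrees 0…5.
(3 - x + 3x^2) has coefficients 3,-1,3,0,0,0,0,0,0,0 for degrees 0…9.
Multiplying by (1 + 2x + 3x^2) gives running coefficients 3,5,10,3,9,0,0,0,0,0 for degrees 0…9.
Multiplying by (1 + x + x^2 + x^3 + x^4) gives running coefficients 3,8,18,21,30,27,22,12,9,0 for degrees 0…9.
Finally multiplying by (1 + x + x^2 + x^3 + x^4 + x^5), the product of all factors after the first has coefficients 3,11,29,50,80,107,126,130,121,100 for degrees 0…9.
[x^9] = 1·100 + 1·121 + 1·130 + 1·126 + 1·107 + 1·80 = 664.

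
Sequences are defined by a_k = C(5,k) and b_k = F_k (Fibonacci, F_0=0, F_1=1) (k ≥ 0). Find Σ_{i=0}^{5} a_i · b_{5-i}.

This is [x^5] in the product of the two ordinary generating functions.
Σ = 1·5 + 5·3 + 10·2 + 10·1 + 5·1 + 1·0 = 55.

55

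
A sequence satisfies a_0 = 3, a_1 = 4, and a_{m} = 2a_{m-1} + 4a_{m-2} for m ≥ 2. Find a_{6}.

The ordinary generating function has denominator 1 - 2y - 4y^2.
Iterating the recurrence: a_0,…,a_{6} = 3, 4, 20, 56, 192, 608, 1984.

1984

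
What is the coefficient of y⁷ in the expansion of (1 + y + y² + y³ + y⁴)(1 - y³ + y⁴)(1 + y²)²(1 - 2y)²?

-8

(1 + y + y² + y³ + y⁴) has coefficients 1,1,1,1,1 for degrees 0…4.
(1 - y³ + y⁴) has coefficients 1,0,0,-1,1,0,0,0 for degrees 0…7.
Multiplying by (1 + y²)² gives running coefficients 1,0,2,-1,2,-2,2,-1 for degrees 0…7.
Finally multiplying by (1 - 2y)², the product of all factors after the first has coefficients 1,-4,6,-9,14,-14,18,-17 for degrees 0…7.
[y⁷] = 1·(-17) + 1·18 + 1·(-14) + 1·14 + 1·(-9) = -8.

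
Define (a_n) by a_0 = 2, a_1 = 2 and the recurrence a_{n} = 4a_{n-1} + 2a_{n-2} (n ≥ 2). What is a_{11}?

The ordinary generating function has denominator 1 - 4x - 2x^2.
Iterating the recurrence: a_0,…,a_{11} = 2, 2, 12, 52, 232, 1032, 4592, 20432, 90912, 404512, 1799872, 8008512.

8008512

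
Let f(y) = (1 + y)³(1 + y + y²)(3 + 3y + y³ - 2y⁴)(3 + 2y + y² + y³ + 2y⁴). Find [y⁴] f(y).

(1 + y)³ has coefficients 1,3,3,1 for degrees 0…3.
(1 + y + y²) has coefficients 1,1,1,0,0 for degrees 0…4.
Multiplying by (3 + 3y + y³ - 2y⁴) gives running coefficients 3,6,6,4,-1 for degrees 0…4.
Finally multiplying by (3 + 2y + y² + y³ + 2y⁴), the product of all factors after the first has coefficients 9,24,33,33,23 for degrees 0…4.
[y⁴] = 1·23 + 3·33 + 3·33 + 1·24 = 245.

245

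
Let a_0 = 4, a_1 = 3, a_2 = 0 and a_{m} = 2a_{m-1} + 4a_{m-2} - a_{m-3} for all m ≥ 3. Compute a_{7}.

The ordinary generating function has denominator 1 - 2x - 4x^2 + x^3.
Iterating the recurrence: a_0,…,a_{7} = 4, 3, 0, 8, 13, 58, 160, 539.

539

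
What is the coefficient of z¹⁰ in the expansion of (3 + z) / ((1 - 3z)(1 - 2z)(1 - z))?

Partial fractions give a closed form: a_n = (15)·3^n + (-14)·2^n + (2)·1^n.
At n = 10: a_10 = 871401.

871401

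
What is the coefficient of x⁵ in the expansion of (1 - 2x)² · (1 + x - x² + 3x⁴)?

(1 - 2x)² has coefficients 1,-4,4 for degrees 0…2.
(1 + x - x² + 3x⁴) has coefficients 1,1,-1,0,3,0 for degrees 0…5.
[x⁵] = 1·0 − 4·3 + 4·0 = -12.

-12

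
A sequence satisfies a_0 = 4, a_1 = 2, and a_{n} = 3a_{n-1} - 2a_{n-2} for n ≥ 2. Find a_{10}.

The ordinary generating function has denominator 1 - 3q + 2q^2.
Iterating the recurrence: a_0,…,a_{10} = 4, 2, -2, -10, -26, -58, -122, -250, -506, -1018, -2042.

-2042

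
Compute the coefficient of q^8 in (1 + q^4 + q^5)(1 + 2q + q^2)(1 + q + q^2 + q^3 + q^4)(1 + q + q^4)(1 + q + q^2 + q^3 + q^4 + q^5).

(1 + q^4 + q^5) has coefficients 1,0,0,0,1,1 for degrees 0…5.
(1 + 2q + q^2) has coefficients 1,2,1,0,0,0,0,0,0 for degrees 0…8.
Multiplying by (1 + q + q^2 + q^3 + q^4) gives running coefficients 1,3,4,4,4,3,1,0,0 for degrees 0…8.
Multiplying by (1 + q + q^4) gives running coefficients 1,4,7,8,9,10,8,5,4 for degrees 0…8.
Finally multiplying by (1 + q + q^2 + q^3 + q^4 + q^5), the product of all factors after the first has coefficients 1,5,12,20,29,39,46,47,44 for degrees 0…8.
[q^8] = 1·44 + 1·29 + 1·20 = 93.

93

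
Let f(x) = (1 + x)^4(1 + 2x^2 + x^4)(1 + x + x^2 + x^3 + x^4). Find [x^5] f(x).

50

(1 + x)^4 has coefficients 1,4,6,4,1 for degrees 0…4.
(1 + 2x^2 + x^4) has coefficients 1,0,2,0,1,0 for degrees 0…5.
Finally multiplying by (1 + x + x^2 + x^3 + x^4), the product of all factors after the first has coefficients 1,1,3,3,4,3 for degrees 0…5.
[x^5] = 1·3 + 4·4 + 6·3 + 4·3 + 1·1 = 50.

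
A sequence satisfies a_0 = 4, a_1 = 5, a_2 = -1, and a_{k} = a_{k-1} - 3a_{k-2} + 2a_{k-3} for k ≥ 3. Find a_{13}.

1445

The ordinary generating function has denominator 1 - x + 3x^2 - 2x^3.
Iterating the recurrence: a_0,…,a_{13} = 4, 5, -1, -8, 5, 27, -4, -75, -9, 208, 85, -557, -396, 1445.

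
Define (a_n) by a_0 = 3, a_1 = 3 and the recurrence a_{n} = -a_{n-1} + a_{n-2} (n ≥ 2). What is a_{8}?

The ordinary generating function has denominator 1 + z - z^2.
Iterating the recurrence: a_0,…,a_{8} = 3, 3, 0, 3, -3, 6, -9, 15, -24.

-24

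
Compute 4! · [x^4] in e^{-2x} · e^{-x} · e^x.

16

The EGF product rule gives c_4 = Σ_{k_1+k_2+k_3=4} C(4; k_1,k_2,k_3) · ∏ g_i(k_i), where e^{-2x} gives (-2)^k; e^{-x} gives (-1)^k; e^x gives (1)^k.
g_1(k) for k = 0…4: 1, -2, 4, -8, 16.
g_2(k) for k = 0…4: 1, -1, 1, -1, 1.
g_3(k) for k = 0…4: 1, 1, 1, 1, 1.
First combine the last two factors: h(k) = Σ_j C(k,j)·g_2(j)·g_3(k−j) for k = 0…4: 1, 0, 0, 0, 0.
c_4 = Σ_k C(4,k)·g_1(k)·h(4−k) = 1·16·1 = 16.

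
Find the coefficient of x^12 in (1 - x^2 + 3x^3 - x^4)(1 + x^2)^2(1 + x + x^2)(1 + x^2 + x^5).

5

(1 - x^2 + 3x^3 - x^4) has coefficients 1,0,-1,3,-1 for degrees 0…4.
(1 + x^2)^2 has coefficients 1,0,2,0,1,0,0,0,0,0,0,0,0 for degrees 0…12.
Multiplying by (1 + x + x^2) gives running coefficients 1,1,3,2,3,1,1,0,0,0,0,0,0 for degrees 0…12.
Finally multiplying by (1 + x^2 + x^5), the product of all factors after the first has coefficients 1,1,4,3,6,4,5,4,3,3,1,1,0 for degrees 0…12.
[x^12] = 1·0 − 1·1 + 3·3 − 1·3 = 5.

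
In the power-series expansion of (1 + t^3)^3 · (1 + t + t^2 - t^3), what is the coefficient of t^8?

(1 + t^3)^3 has coefficients 1,0,0,3,0,0,3,0,0 for degrees 0…8.
(1 + t + t^2 - t^3) has coefficients 1,1,1,-1,0,0,0,0,0 for degrees 0…8.
[t^8] = 1·0 + 3·0 + 3·1 = 3.

3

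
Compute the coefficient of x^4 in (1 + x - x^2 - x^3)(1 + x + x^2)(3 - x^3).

-8

(1 + x - x^2 - x^3) has coefficients 1,1,-1,-1 for degrees 0…3.
(1 + x + x^2) has coefficients 1,1,1,0,0 for degrees 0…4.
Finally multiplying by (3 - x^3), the product of all factors after the first has coefficients 3,3,3,-1,-1 for degrees 0…4.
[x^4] = 1·(-1) + 1·(-1) − 1·3 − 1·3 = -8.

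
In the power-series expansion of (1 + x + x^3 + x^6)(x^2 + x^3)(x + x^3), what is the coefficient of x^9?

(1 + x + x^3 + x^6) has coefficients 1,1,0,1,0,0,1 for degrees 0…6.
(x^2 + x^3) has coefficients 0,0,1,1,0,0,0,0,0,0 for degrees 0…9.
Finally multiplying by (x + x^3), the product of all factors after the first has coefficients 0,0,0,1,1,1,1,0,0,0 for degrees 0…9.
[x^9] = 1·0 + 1·0 + 1·1 + 1·1 = 2.

2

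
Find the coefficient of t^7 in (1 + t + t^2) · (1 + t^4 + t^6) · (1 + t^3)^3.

(1 + t + t^2) has coefficients 1,1,1 for degrees 0…2.
(1 + t^4 + t^6) has coefficients 1,0,0,0,1,0,1,0 for degrees 0…7.
Finally multiplying by (1 + t^3)^3, the product of all factors after the first has coefficients 1,0,0,3,1,0,4,3 for degrees 0…7.
[t^7] = 1·3 + 1·4 + 1·0 = 7.

7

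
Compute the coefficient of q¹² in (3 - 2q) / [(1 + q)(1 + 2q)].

32763

Partial fractions give a closed form: a_n = (-5)·(-1)^n + (8)·(-2)^n.
At n = 12: a_12 = 32763.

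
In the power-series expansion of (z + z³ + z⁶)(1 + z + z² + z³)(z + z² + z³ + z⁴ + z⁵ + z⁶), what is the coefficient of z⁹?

(z + z³ + z⁶) has coefficients 0,1,0,1,0,0,1 for degrees 0…6.
(1 + z + z² + z³) has coefficients 1,1,1,1,0,0,0,0,0,0 for degrees 0…9.
Finally multiplying by (z + z² + z³ + z⁴ + z⁵ + z⁶), the product of all factors after the first has coefficients 0,1,2,3,4,4,4,3,2,1 for degrees 0…9.
[z⁹] = 1·2 + 1·4 + 1·3 = 9.

9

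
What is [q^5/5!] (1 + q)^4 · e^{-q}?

19

The EGF product rule gives c_5 = Σ_{k_1+k_2=5} C(5; k_1,k_2) · ∏ g_i(k_i), where (1+q)^4 gives the falling factorial (4)_k; e^{-q} gives (-1)^k.
g_1(k) for k = 0…5: 1, 4, 12, 24, 24, 0.
g_2(k) for k = 0…5: 1, -1, 1, -1, 1, -1.
c_5 = Σ_k C(5,k)·g_1(k)·g_2(5−k) = 1·1·(-1) + 5·4·1 + 10·12·(-1) + 10·24·1 + 5·24·(-1) = −1 + 20 − 120 + 240 − 120 = 19.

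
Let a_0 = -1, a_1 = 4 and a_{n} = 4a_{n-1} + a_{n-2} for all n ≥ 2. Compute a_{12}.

28098415

The ordinary generating function has denominator 1 - 4t - t^2.
Iterating the recurrence: a_0,…,a_{12} = -1, 4, 15, 64, 271, 1148, 4863, 20600, 87263, 369652, 1565871, 6633136, 28098415.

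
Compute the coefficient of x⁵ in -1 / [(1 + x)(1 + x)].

The denominator gives the recurrence a_n = −2a_(n−1) − a_(n−2) for n ≥ 2; the numerator fixes a_0 = -1, a_1 = 2.
Iterating: -1, 2, -3, 4, -5, 6, so a_5 = 6.

6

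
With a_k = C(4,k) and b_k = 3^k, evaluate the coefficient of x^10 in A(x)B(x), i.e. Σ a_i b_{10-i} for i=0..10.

This is [x^10] in the product of the two ordinary generating functions.
Σ = 1·59049 + 4·19683 + 6·6561 + 4·2187 + 1·729 + 0·243 + 0·81 + 0·27 + 0·9 + 0·3 + 0·1 = 186624.

186624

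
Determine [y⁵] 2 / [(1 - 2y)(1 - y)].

Partial fractions give a closed form: a_n = (4)·2^n + (-2)·1^n.
At n = 5: a_5 = 126.

126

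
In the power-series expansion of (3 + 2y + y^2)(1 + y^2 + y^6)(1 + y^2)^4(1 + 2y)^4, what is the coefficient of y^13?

1744

(3 + 2y + y^2) has coefficients 3,2,1 for degrees 0…2.
(1 + y^2 + y^6) has coefficients 1,0,1,0,0,0,1,0,0,0,0,0,0,0 for degrees 0…13.
Multiplying by (1 + y^2)^4 gives running coefficients 1,0,5,0,10,0,11,0,9,0,7,0,4,0 for degrees 0…13.
Finally multiplying by (1 + 2y)^4, the product of all factors after the first has coefficients 1,8,29,72,146,240,331,408,433,424,399,344,316,256 for degrees 0…13.
[y^13] = 3·256 + 2·316 + 1·344 = 1744.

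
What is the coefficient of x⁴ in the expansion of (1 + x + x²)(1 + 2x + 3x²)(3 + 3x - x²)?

(1 + x + x²) has coefficients 1,1,1 for degrees 0…2.
(1 + 2x + 3x²) has coefficients 1,2,3,0,0 for degrees 0…4.
Finally multiplying by (3 + 3x - x²), the product of all factors after the first has coefficients 3,9,14,7,-3 for degrees 0…4.
[x⁴] = 1·(-3) + 1·7 + 1·14 = 18.

18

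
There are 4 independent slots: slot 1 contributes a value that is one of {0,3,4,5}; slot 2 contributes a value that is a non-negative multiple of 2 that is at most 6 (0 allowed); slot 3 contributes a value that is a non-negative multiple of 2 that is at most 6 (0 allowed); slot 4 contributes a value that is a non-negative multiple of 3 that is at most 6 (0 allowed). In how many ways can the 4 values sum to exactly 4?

The generating function for the choices is (1 + x³ + x⁴ + x⁵)·(1 + x² + x⁴ + x⁶)·(1 + x² + x⁴ + x⁶)·(1 + x³ + x⁶); the count is [x⁴].
(1 + x³ + x⁴ + x⁵) has coefficients 1,0,0,1,1 for degrees 0…4.
(1 + x² + x⁴ + x⁶) has coefficients 1,0,1,0,1 for degrees 0…4.
Multiplying by (1 + x² + x⁴ + x⁶) gives running coefficients 1,0,2,0,3 for degrees 0…4.
Finally multiplying by (1 + x³ + x⁶), the product of all factors after the first has coefficients 1,0,2,1,3 for degrees 0…4.
[x⁴] = 1·3 + 1·0 + 1·1 = 4.

4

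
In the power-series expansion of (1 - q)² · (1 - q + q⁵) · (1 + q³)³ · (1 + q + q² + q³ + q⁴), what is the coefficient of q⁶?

(1 - q)² has coefficients 1,-2,1 for degrees 0…2.
(1 - q + q⁵) has coefficients 1,-1,0,0,0,1,0 for degrees 0…6.
Multiplying by (1 + q³)³ gives running coefficients 1,-1,0,3,-3,1,3 for degrees 0…6.
Finally multiplying by (1 + q + q² + q³ + q⁴), the product of all factors after the first has coefficients 1,0,0,3,0,0,4 for degrees 0…6.
[q⁶] = 1·4 − 2·0 + 1·0 = 4.

4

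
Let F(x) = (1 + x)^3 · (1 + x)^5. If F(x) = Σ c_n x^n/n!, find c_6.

The EGF product rule gives c_6 = Σ_{k_1+k_2=6} C(6; k_1,k_2) · ∏ g_i(k_i), where (1+x)^3 gives the falling factorial (3)_k; (1+x)^5 gives the falling factorial (5)_k.
g_1(k) for k = 0…6: 1, 3, 6, 6, 0, 0, 0.
g_2(k) for k = 0…6: 1, 5, 20, 60, 120, 120, 0.
c_6 = Σ_k C(6,k)·g_1(k)·g_2(6−k) = 6·3·120 + 15·6·120 + 20·6·60 = 2160 + 10800 + 7200 = 20160.

20160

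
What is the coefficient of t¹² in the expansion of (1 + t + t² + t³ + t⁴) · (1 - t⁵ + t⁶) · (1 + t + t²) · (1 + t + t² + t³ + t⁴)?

3

(1 + t + t² + t³ + t⁴) has coefficients 1,1,1,1,1 for degrees 0…4.
(1 - t⁵ + t⁶) has coefficients 1,0,0,0,0,-1,1,0,0,0,0,0,0 for degrees 0…12.
Multiplying by (1 + t + t²) gives running coefficients 1,1,1,0,0,-1,0,0,1,0,0,0,0 for degrees 0…12.
Finally multiplying by (1 + t + t² + t³ + t⁴), the product of all factors after the first has coefficients 1,2,3,3,3,1,0,-1,0,0,1,1,1 for degrees 0…12.
[t¹²] = 1·1 + 1·1 + 1·1 + 1·0 + 1·0 = 3.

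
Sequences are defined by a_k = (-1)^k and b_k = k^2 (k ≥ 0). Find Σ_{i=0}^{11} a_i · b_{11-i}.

Write out a_i and b_{11-i} for i = 0,…,11 and sum the products.
Σ = 1·121 − 1·100 + 1·81 − 1·64 + 1·49 − 1·36 + 1·25 − 1·16 + 1·9 − 1·4 + 1·1 − 1·0 = 66.

66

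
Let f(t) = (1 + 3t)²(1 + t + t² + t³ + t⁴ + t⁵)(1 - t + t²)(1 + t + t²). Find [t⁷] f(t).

41

(1 + 3t)² has coefficients 1,6,9 for degrees 0…2.
(1 + t + t² + t³ + t⁴ + t⁵) has coefficients 1,1,1,1,1,1,0,0 for degrees 0…7.
Multiplying by (1 - t + t²) gives running coefficients 1,0,1,1,1,1,0,1 for degrees 0…7.
Finally multiplying by (1 + t + t²), the product of all factors after the first has coefficients 1,1,2,2,3,3,2,2 for degrees 0…7.
[t⁷] = 1·2 + 6·2 + 9·3 = 41.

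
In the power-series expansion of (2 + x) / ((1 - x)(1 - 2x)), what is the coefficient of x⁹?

The denominator gives the recurrence a_n = 3a_(n−1) − 2a_(n−2) for n ≥ 2; the numerator fixes a_0 = 2, a_1 = 7.
Iterating: 2, 7, 17, 37, 77, 157, 317, 637, 1277, 2557, so a_9 = 2557.

2557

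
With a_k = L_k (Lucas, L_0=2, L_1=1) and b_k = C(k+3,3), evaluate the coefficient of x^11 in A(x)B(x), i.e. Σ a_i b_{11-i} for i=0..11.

The convolution is the t^11 coefficient of A(t)B(t).
Σ = 2·364 + 1·286 + 3·220 + 4·165 + 7·120 + 11·84 + 18·56 + 29·35 + 47·20 + 76·10 + 123·4 + 199·1 = 8512.

8512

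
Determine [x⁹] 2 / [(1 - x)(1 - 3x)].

59048

The denominator gives the recurrence a_n = 4a_(n−1) − 3a_(n−2) for n ≥ 2; the numerator fixes a_0 = 2, a_1 = 8.
Iterating: 2, 8, 26, 80, 242, 728, 2186, 6560, 19682, 59048, so a_9 = 59048.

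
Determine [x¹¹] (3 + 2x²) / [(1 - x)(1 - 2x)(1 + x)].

Partial fractions give a closed form: a_n = (-5/2)·1^n + (14/3)·2^n + (5/6)·(-1)^n.
At n = 11: a_11 = 9554.

9554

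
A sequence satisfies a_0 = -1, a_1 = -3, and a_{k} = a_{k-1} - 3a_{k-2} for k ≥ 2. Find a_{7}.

The ordinary generating function has denominator 1 - x + 3x^2.
Iterating the recurrence: a_0,…,a_{7} = -1, -3, 0, 9, 9, -18, -45, 9.

9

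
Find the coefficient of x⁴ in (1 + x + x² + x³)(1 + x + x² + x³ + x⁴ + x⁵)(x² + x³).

(1 + x + x² + x³) has coefficients 1,1,1,1 for degrees 0…3.
(1 + x + x² + x³ + x⁴ + x⁵) has coefficients 1,1,1,1,1 for degrees 0…4.
Finally multiplying by (x² + x³), the product of all factors after the first has coefficients 0,0,1,2,2 for degrees 0…4.
[x⁴] = 1·2 + 1·2 + 1·1 + 1·0 = 5.

5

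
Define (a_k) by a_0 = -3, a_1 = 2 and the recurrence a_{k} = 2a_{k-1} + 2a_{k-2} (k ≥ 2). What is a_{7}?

The ordinary generating function has denominator 1 - 2z - 2z^2.
Iterating the recurrence: a_0,…,a_{7} = -3, 2, -2, 0, -4, -8, -24, -64.

-64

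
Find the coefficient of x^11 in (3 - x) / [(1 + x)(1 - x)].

-1

The denominator gives the recurrence a_n = a_(n−2) for n ≥ 2; the numerator fixes a_0 = 3, a_1 = -1.
Iterating: 3, -1, 3, -1, 3, -1, 3, -1, 3, -1, 3, -1, so a_11 = -1.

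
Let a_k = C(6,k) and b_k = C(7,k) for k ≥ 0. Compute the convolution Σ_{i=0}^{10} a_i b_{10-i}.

286

This is [x^10] in the product of the two ordinary generating functions.
Σ = 1·0 + 6·0 + 15·0 + 20·1 + 15·7 + 6·21 + 1·35 + 0·35 + 0·21 + 0·7 + 0·1 = 286.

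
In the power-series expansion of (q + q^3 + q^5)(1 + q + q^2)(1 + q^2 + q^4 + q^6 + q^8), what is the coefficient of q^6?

(q + q^3 + q^5) has coefficients 0,1,0,1,0,1 for degrees 0…5.
(1 + q + q^2) has coefficients 1,1,1,0,0,0,0 for degrees 0…6.
Finally multiplying by (1 + q^2 + q^4 + q^6 + q^8), the product of all factors after the first has coefficients 1,1,2,1,2,1,2 for degrees 0…6.
[q^6] = 1·1 + 1·1 + 1·1 = 3.

3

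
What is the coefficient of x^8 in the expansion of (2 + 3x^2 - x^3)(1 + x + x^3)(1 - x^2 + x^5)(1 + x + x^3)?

6

(2 + 3x^2 - x^3) has coefficients 2,0,3,-1 for degrees 0…3.
(1 + x + x^3) has coefficients 1,1,0,1,0,0,0,0,0 for degrees 0…8.
Multiplying by (1 - x^2 + x^5) gives running coefficients 1,1,-1,0,0,0,1,0,1 for degrees 0…8.
Finally multiplying by (1 + x + x^3), the product of all factors after the first has coefficients 1,2,0,0,1,-1,1,1,1 for degrees 0…8.
[x^8] = 2·1 + 3·1 − 1·(-1) = 6.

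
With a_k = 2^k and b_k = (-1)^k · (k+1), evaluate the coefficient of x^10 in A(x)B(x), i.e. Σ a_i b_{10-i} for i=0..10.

459

The convolution is the x^10 coefficient of A(x)B(x).
Σ = 1·11 + 2·(-10) + 4·9 + 8·(-8) + 16·7 + 32·(-6) + 64·5 + 128·(-4) + 256·3 + 512·(-2) + 1024·1 = 459.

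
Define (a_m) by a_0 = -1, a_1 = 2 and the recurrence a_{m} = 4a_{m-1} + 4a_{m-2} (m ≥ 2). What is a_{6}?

The ordinary generating function has denominator 1 - 4q - 4q^2.
Iterating the recurrence: a_0,…,a_{6} = -1, 2, 4, 24, 112, 544, 2624.

2624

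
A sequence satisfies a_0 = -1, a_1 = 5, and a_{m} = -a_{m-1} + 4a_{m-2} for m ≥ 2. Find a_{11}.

49661

The ordinary generating function has denominator 1 + y - 4y^2.
Iterating the recurrence: a_0,…,a_{11} = -1, 5, -9, 29, -65, 181, -441, 1165, -2929, 7589, -19305, 49661.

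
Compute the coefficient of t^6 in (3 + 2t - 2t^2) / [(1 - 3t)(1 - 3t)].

The denominator gives the recurrence a_n = 6a_(n−1) − 9a_(n−2) for n ≥ 3; the numerator fixes a_0 = 3, a_1 = 20, a_2 = 91.
Iterating: 3, 20, 91, 366, 1377, 4968, 17415, so a_6 = 17415.

17415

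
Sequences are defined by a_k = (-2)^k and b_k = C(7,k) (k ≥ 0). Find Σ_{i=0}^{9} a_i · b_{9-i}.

This is [x^9] in the product of the two ordinary generating functions.
Σ = 1·0 − 2·0 + 4·1 − 8·7 + 16·21 − 32·35 + 64·35 − 128·21 + 256·7 − 512·1 = -4.

-4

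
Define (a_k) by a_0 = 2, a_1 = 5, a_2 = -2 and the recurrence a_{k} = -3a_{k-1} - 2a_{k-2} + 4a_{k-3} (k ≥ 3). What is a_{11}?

The ordinary generating function has denominator 1 + 3t + 2t^2 - 4t^3.
Iterating the recurrence: a_0,…,a_{11} = 2, 5, -2, 4, 12, -52, 148, -292, 372, 60, -2092, 7644.

7644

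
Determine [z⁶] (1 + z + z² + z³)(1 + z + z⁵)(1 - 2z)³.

-9

(1 + z + z² + z³) has coefficients 1,1,1,1 for degrees 0…3.
(1 + z + z⁵) has coefficients 1,1,0,0,0,1,0 for degrees 0…6.
Finally multiplying by (1 - 2z)³, the product of all factors after the first has coefficients 1,-5,6,4,-8,1,-6 for degrees 0…6.
[z⁶] = 1·(-6) + 1·1 + 1·(-8) + 1·4 = -9.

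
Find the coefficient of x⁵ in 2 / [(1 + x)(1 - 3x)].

The denominator gives the recurrence a_n = 2a_(n−1) + 3a_(n−2) for n ≥ 2; the numerator fixes a_0 = 2, a_1 = 4.
Iterating: 2, 4, 14, 40, 122, 364, so a_5 = 364.

364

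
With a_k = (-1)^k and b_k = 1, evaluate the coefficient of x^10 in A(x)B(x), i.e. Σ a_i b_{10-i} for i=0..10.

1

Write out a_i and b_{10-i} for i = 0,…,10 and sum the products.
Σ = 1·1 − 1·1 + 1·1 − 1·1 + 1·1 − 1·1 + 1·1 − 1·1 + 1·1 − 1·1 + 1·1 = 1.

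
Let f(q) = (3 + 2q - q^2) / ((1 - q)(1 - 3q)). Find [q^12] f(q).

2834350

The denominator gives the recurrence a_n = 4a_(n−1) − 3a_(n−2) for n ≥ 3; the numerator fixes a_0 = 3, a_1 = 14, a_2 = 46.
Iterating: 3, 14, 46, 142, 430, 1294, 3886, 11662, 34990, 104974, 314926, 944782, 2834350, so a_12 = 2834350.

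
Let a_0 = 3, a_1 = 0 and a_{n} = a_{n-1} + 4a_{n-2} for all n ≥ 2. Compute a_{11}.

35148

The ordinary generating function has denominator 1 - z - 4z^2.
Iterating the recurrence: a_0,…,a_{11} = 3, 0, 12, 12, 60, 108, 348, 780, 2172, 5292, 13980, 35148.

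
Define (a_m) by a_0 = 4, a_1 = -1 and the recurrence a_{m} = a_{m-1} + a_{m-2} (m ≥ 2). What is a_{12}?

212

The ordinary generating function has denominator 1 - t - t^2.
Iterating the recurrence: a_0,…,a_{12} = 4, -1, 3, 2, 5, 7, 12, 19, 31, 50, 81, 131, 212.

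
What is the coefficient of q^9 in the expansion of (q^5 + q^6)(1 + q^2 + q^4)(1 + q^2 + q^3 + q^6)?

3

(q^5 + q^6) has coefficients 0,0,0,0,0,1,1 for degrees 0…6.
(1 + q^2 + q^4) has coefficients 1,0,1,0,1,0,0,0,0,0 for degrees 0…9.
Finally multiplying by (1 + q^2 + q^3 + q^6), the product of all factors after the first has coefficients 1,0,2,1,2,1,2,1,1,0 for degrees 0…9.
[q^9] = 1·2 + 1·1 = 3.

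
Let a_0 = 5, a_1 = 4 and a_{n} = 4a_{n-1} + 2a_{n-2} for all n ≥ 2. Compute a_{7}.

44032

The ordinary generating function has denominator 1 - 4x - 2x^2.
Iterating the recurrence: a_0,…,a_{7} = 5, 4, 26, 112, 500, 2224, 9896, 44032.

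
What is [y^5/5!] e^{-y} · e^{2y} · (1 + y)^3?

136

The EGF product rule gives c_5 = Σ_{k_1+k_2+k_3=5} C(5; k_1,k_2,k_3) · ∏ g_i(k_i), where e^{-y} gives (-1)^k; e^{2y} gives (2)^k; (1+y)^3 gives the falling factorial (3)_k.
g_1(k) for k = 0…5: 1, -1, 1, -1, 1, -1.
g_2(k) for k = 0…5: 1, 2, 4, 8, 16, 32.
g_3(k) for k = 0…5: 1, 3, 6, 6, 0, 0.
First combine the last two factors: h(k) = Σ_j C(k,j)·g_2(j)·g_3(k−j) for k = 0…5: 1, 5, 22, 86, 304, 992.
c_5 = Σ_k C(5,k)·g_1(k)·h(5−k) = 1·1·992 + 5·(-1)·304 + 10·1·86 + 10·(-1)·22 + 5·1·5 + 1·(-1)·1 = 992 − 1520 + 860 − 220 + 25 − 1 = 136.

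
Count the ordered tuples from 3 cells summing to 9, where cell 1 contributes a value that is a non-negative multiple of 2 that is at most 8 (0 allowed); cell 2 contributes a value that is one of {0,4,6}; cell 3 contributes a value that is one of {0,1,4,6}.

The generating function for the choices is (1 + q² + q⁴ + q⁶ + q⁸)·(1 + q⁴ + q⁶)·(1 + q + q⁴ + q⁶); the count is [q⁹].
(1 + q² + q⁴ + q⁶ + q⁸) has coefficients 1,0,1,0,1,0,1,0,1 for degrees 0…8.
(1 + q⁴ + q⁶) has coefficients 1,0,0,0,1,0,1,0,0,0 for degrees 0…9.
Finally multiplying by (1 + q + q⁴ + q⁶), the product of all factors after the first has coefficients 1,1,0,0,2,1,2,1,1,0 for degrees 0…9.
[q⁹] = 1·0 + 1·1 + 1·1 + 1·0 + 1·1 = 3.

3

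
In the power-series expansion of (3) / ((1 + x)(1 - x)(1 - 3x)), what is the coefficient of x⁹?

66429

Partial fractions give a closed form: a_n = (3/8)·(-1)^n + (-3/4)·1^n + (27/8)·3^n.
At n = 9: a_9 = 66429.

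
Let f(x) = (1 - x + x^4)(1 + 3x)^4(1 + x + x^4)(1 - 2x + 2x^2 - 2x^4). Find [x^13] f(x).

30

(1 - x + x^4) has coefficients 1,-1,0,0,1 for degrees 0…4.
(1 + 3x)^4 has coefficients 1,12,54,108,81,0,0,0,0,0,0,0,0,0 for degrees 0…13.
Multiplying by (1 + x + x^4) gives running coefficients 1,13,66,162,190,93,54,108,81,0,0,0,0,0 for degrees 0…13.
Finally multiplying by (1 - 2x + 2x^2 - 2x^4), the product of all factors after the first has coefficients 1,11,42,56,-4,11,116,-138,-407,-132,54,-216,-162,0 for degrees 0…13.
[x^13] = 1·0 − 1·(-162) + 1·(-132) = 30.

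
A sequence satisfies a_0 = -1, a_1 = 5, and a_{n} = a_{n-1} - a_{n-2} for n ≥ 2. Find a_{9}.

The ordinary generating function has denominator 1 - x + x^2.
Iterating the recurrence: a_0,…,a_{9} = -1, 5, 6, 1, -5, -6, -1, 5, 6, 1.

1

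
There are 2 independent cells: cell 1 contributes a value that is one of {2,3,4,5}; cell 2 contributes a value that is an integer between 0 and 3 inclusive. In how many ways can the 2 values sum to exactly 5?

4

The generating function for the choices is (q² + q³ + q⁴ + q⁵)·(1 + q + q² + q³); the count is [q⁵].
(q² + q³ + q⁴ + q⁵) has coefficients 0,0,1,1,1,1 for degrees 0…5.
(1 + q + q² + q³) has coefficients 1,1,1,1,0,0 for degrees 0…5.
[q⁵] = 1·1 + 1·1 + 1·1 + 1·1 = 4.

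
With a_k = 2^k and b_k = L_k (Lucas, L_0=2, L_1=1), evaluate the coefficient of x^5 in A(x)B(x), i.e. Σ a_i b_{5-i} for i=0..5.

145

Write out a_i and b_{5-i} for i = 0,…,5 and sum the products.
Σ = 1·11 + 2·7 + 4·4 + 8·3 + 16·1 + 32·2 = 145.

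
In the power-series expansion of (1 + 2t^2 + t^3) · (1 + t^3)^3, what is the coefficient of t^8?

(1 + 2t^2 + t^3) has coefficients 1,0,2,1 for degrees 0…3.
(1 + t^3)^3 has coefficients 1,0,0,3,0,0,3,0,0 for degrees 0…8.
[t^8] = 1·0 + 2·3 + 1·0 = 6.

6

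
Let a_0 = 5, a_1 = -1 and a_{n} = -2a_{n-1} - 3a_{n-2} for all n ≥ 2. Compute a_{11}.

-67

The ordinary generating function has denominator 1 + 2q + 3q^2.
Iterating the recurrence: a_0,…,a_{11} = 5, -1, -13, 29, -19, -49, 155, -163, -139, 767, -1117, -67.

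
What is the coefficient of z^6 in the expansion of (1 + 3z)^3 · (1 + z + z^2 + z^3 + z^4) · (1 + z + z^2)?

(1 + 3z)^3 has coefficients 1,9,27,27 for degrees 0…3.
(1 + z + z^2 + z^3 + z^4) has coefficients 1,1,1,1,1,0,0 for degrees 0…6.
Finally multiplying by (1 + z + z^2), the product of all factors after the first has coefficients 1,2,3,3,3,2,1 for degrees 0…6.
[z^6] = 1·1 + 9·2 + 27·3 + 27·3 = 181.

181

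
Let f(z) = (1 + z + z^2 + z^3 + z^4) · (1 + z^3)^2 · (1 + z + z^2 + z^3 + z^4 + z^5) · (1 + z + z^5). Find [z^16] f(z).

(1 + z + z^2 + z^3 + z^4) has coefficients 1,1,1,1,1 for degrees 0…4.
(1 + z^3)^2 has coefficients 1,0,0,2,0,0,1,0,0,0,0,0,0,0,0,0,0 for degrees 0…16.
Multiplying by (1 + z + z^2 + z^3 + z^4 + z^5) gives running coefficients 1,1,1,3,3,3,3,3,3,1,1,1,0,0,0,0,0 for degrees 0…16.
Finally multiplying by (1 + z + z^5), the product of all factors after the first has coefficients 1,2,2,4,6,7,7,7,9,7,5,5,4,3,1,1,1 for degrees 0…16.
[z^16] = 1·1 + 1·1 + 1·1 + 1·3 + 1·4 = 10.

10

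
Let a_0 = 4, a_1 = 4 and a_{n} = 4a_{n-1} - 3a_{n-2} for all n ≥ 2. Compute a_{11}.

4

The ordinary generating function has denominator 1 - 4x + 3x^2.
Iterating the recurrence: a_0,…,a_{11} = 4, 4, 4, 4, 4, 4, 4, 4, 4, 4, 4, 4.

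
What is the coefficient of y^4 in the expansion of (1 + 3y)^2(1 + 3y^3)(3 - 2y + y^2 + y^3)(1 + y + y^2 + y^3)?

93

(1 + 3y)^2 has coefficients 1,6,9 for degrees 0…2.
(1 + 3y^3) has coefficients 1,0,0,3,0 for degrees 0…4.
Multiplying by (3 - 2y + y^2 + y^3) gives running coefficients 3,-2,1,10,-6 for degrees 0…4.
Finally multiplying by (1 + y + y^2 + y^3), the product of all factors after the first has coefficients 3,1,2,12,3 for degrees 0…4.
[y^4] = 1·3 + 6·12 + 9·2 = 93.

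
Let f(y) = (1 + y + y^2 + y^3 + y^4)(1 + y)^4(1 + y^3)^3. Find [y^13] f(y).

(1 + y + y^2 + y^3 + y^4) has coefficients 1,1,1,1,1 for degrees 0…4.
(1 + y)^4 has coefficients 1,4,6,4,1,0,0,0,0,0,0,0,0,0 for degrees 0…13.
Finally multiplying by (1 + y^3)^3, the product of all factors after the first has coefficients 1,4,6,7,13,18,15,15,18,13,7,6,4,1 for degrees 0…13.
[y^13] = 1·1 + 1·4 + 1·6 + 1·7 + 1·13 = 31.

31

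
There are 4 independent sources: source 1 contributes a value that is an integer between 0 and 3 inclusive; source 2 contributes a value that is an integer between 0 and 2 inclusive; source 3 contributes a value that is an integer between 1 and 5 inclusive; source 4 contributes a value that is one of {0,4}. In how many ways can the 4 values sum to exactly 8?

15

The generating function for the choices is (1 + x + x² + x³)·(1 + x + x²)·(x + x² + x³ + x⁴ + x⁵)·(1 + x⁴); the count is [x⁸].
(1 + x + x² + x³) has coefficients 1,1,1,1 for degrees 0…3.
(1 + x + x²) has coefficients 1,1,1,0,0,0,0,0,0 for degrees 0…8.
Multiplying by (x + x² + x³ + x⁴ + x⁵) gives running coefficients 0,1,2,3,3,3,2,1,0 for degrees 0…8.
Finally multiplying by (1 + x⁴), the product of all factors after the first has coefficients 0,1,2,3,3,4,4,4,3 for degrees 0…8.
[x⁸] = 1·3 + 1·4 + 1·4 + 1·4 = 15.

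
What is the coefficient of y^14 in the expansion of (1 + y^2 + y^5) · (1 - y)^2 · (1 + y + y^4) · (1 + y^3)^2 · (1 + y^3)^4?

36

(1 + y^2 + y^5) has coefficients 1,0,1,0,0,1 for degrees 0…5.
(1 - y)^2 has coefficients 1,-2,1,0,0,0,0,0,0,0,0,0,0,0,0 for degrees 0…14.
Multiplying by (1 + y + y^4) gives running coefficients 1,-1,-1,1,1,-2,1,0,0,0,0,0,0,0,0 for degrees 0…14.
Multiplying by (1 + y^3)^2 gives running coefficients 1,-1,-1,3,-1,-4,4,1,-5,3,1,-2,1,0,0 for degrees 0…14.
Finally multiplying by (1 + y^3)^4, the product of all factors after the first has coefficients 1,-1,-1,7,-5,-8,22,-9,-27,41,-5,-50,50,5,-55 for degrees 0…14.
[y^14] = 1·(-55) + 1·50 + 1·41 = 36.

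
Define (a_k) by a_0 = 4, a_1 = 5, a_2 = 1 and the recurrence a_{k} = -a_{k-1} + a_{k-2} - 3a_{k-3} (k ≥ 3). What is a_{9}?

-127

The ordinary generating function has denominator 1 + q - q^2 + 3q^3.
Iterating the recurrence: a_0,…,a_{9} = 4, 5, 1, -8, -6, -5, 23, -10, 48, -127.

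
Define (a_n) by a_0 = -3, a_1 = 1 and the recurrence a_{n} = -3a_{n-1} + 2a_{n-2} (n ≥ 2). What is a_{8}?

-16857

The ordinary generating function has denominator 1 + 3t - 2t^2.
Iterating the recurrence: a_0,…,a_{8} = -3, 1, -9, 29, -105, 373, -1329, 4733, -16857.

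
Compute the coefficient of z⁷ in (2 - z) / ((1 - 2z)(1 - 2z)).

1600

The denominator gives the recurrence a_n = 4a_(n−1) − 4a_(n−2) for n ≥ 3; the numerator fixes a_0 = 2, a_1 = 7, a_2 = 20.
Iterating: 2, 7, 20, 52, 128, 304, 704, 1600, so a_7 = 1600.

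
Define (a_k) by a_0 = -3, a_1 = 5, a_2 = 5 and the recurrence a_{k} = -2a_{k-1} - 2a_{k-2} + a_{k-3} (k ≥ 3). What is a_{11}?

The ordinary generating function has denominator 1 + 2y + 2y^2 - y^3.
Iterating the recurrence: a_0,…,a_{11} = -3, 5, 5, -23, 41, -31, -43, 189, -323, 225, 385, -1543.

-1543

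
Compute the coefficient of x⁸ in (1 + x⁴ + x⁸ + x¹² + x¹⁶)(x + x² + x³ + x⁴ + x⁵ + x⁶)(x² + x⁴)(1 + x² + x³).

7

(1 + x⁴ + x⁸ + x¹² + x¹⁶) has coefficients 1,0,0,0,1,0,0,0,1 for degrees 0…8.
(x + x² + x³ + x⁴ + x⁵ + x⁶) has coefficients 0,1,1,1,1,1,1,0,0 for degrees 0…8.
Multiplying by (x² + x⁴) gives running coefficients 0,0,0,1,1,2,2,2,2 for degrees 0…8.
Finally multiplying by (1 + x² + x³), the product of all factors after the first has coefficients 0,0,0,1,1,3,4,5,6 for degrees 0…8.
[x⁸] = 1·6 + 1·1 + 1·0 = 7.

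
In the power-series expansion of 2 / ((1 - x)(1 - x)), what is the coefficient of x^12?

The denominator gives the recurrence a_n = 2a_(n−1) − a_(n−2) for n ≥ 2; the numerator fixes a_0 = 2, a_1 = 4.
Iterating: 2, 4, 6, 8, 10, 12, 14, 16, 18, 20, 22, 24, 26, so a_12 = 26.

26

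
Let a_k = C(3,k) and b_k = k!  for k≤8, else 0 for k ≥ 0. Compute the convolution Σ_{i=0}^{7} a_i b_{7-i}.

7584

This is [x^7] in the product of the two ordinary generating functions.
Σ = 1·5040 + 3·720 + 3·120 + 1·24 + 0·6 + 0·2 + 0·1 + 0·1 = 7584.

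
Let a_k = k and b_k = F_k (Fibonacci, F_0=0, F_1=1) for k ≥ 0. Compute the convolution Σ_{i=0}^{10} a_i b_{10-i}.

221

The convolution is the x^10 coefficient of A(x)B(x).
Σ = 0·55 + 1·34 + 2·21 + 3·13 + 4·8 + 5·5 + 6·3 + 7·2 + 8·1 + 9·1 + 10·0 = 221.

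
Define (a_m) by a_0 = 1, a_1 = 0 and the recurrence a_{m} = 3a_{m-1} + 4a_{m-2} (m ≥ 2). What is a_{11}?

The ordinary generating function has denominator 1 - 3y - 4y^2.
Iterating the recurrence: a_0,…,a_{11} = 1, 0, 4, 12, 52, 204, 820, 3276, 13108, 52428, 209716, 838860.

838860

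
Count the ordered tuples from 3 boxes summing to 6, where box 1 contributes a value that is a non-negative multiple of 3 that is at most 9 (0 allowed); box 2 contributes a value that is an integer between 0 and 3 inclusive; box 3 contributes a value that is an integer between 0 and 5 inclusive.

8

The generating function for the choices is (1 + z³ + z⁶ + z⁹)·(1 + z + z² + z³)·(1 + z + z² + z³ + z⁴ + z⁵); the count is [z⁶].
(1 + z³ + z⁶ + z⁹) has coefficients 1,0,0,1,0,0,1 for degrees 0…6.
(1 + z + z² + z³) has coefficients 1,1,1,1,0,0,0 for degrees 0…6.
Finally multiplying by (1 + z + z² + z³ + z⁴ + z⁵), the product of all factors after the first has coefficients 1,2,3,4,4,4,3 for degrees 0…6.
[z⁶] = 1·3 + 1·4 + 1·1 = 8.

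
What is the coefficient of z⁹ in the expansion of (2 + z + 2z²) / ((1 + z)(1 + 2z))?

-2045

The denominator gives the recurrence a_n = −3a_(n−1) − 2a_(n−2) for n ≥ 3; the numerator fixes a_0 = 2, a_1 = -5, a_2 = 13.
Iterating: 2, -5, 13, -29, 61, -125, 253, -509, 1021, -2045, so a_9 = -2045.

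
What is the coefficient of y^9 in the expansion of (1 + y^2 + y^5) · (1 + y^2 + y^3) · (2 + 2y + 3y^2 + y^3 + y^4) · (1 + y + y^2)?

24

(1 + y^2 + y^5) has coefficients 1,0,1,0,0,1 for degrees 0…5.
(1 + y^2 + y^3) has coefficients 1,0,1,1,0,0,0,0,0,0 for degrees 0…9.
Multiplying by (2 + 2y + 3y^2 + y^3 + y^4) gives running coefficients 2,2,5,5,6,4,2,1,0,0 for degrees 0…9.
Finally multiplying by (1 + y + y^2), the product of all factors after the first has coefficients 2,4,9,12,16,15,12,7,3,1 for degrees 0…9.
[y^9] = 1·1 + 1·7 + 1·16 = 24.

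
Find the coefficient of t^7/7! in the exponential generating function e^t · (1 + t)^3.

The EGF product rule gives c_7 = Σ_{k_1+k_2=7} C(7; k_1,k_2) · ∏ g_i(k_i), where e^t gives (1)^k; (1+t)^3 gives the falling factorial (3)_k.
g_1(k) for k = 0…7: 1, 1, 1, 1, 1, 1, 1, 1.
g_2(k) for k = 0…7: 1, 3, 6, 6, 0, 0, 0, 0.
c_7 = Σ_k C(7,k)·g_1(k)·g_2(7−k) = 35·1·6 + 21·1·6 + 7·1·3 + 1·1·1 = 210 + 126 + 21 + 1 = 358.

358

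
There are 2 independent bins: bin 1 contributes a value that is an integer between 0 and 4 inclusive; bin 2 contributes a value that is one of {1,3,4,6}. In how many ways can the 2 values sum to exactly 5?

3

The generating function for the choices is (1 + x + x^2 + x^3 + x^4)·(x + x^3 + x^4 + x^6); the count is [x^5].
(1 + x + x^2 + x^3 + x^4) has coefficients 1,1,1,1,1 for degrees 0…4.
(x + x^3 + x^4 + x^6) has coefficients 0,1,0,1,1,0 for degrees 0…5.
[x^5] = 1·0 + 1·1 + 1·1 + 1·0 + 1·1 = 3.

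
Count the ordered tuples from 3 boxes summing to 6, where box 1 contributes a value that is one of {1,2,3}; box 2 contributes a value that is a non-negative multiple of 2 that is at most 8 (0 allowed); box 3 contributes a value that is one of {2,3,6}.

3

The generating function for the choices is (y + y^2 + y^3)·(1 + y^2 + y^4 + y^6 + y^8)·(y^2 + y^3 + y^6); the count is [y^6].
(y + y^2 + y^3) has coefficients 0,1,1,1 for degrees 0…3.
(1 + y^2 + y^4 + y^6 + y^8) has coefficients 1,0,1,0,1,0,1 for degrees 0…6.
Finally multiplying by (y^2 + y^3 + y^6), the product of all factors after the first has coefficients 0,0,1,1,1,1,2 for degrees 0…6.
[y^6] = 1·1 + 1·1 + 1·1 = 3.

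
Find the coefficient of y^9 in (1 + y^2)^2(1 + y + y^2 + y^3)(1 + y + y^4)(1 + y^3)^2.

(1 + y^2)^2 has coefficients 1,0,2,0,1 for degrees 0…4.
(1 + y + y^2 + y^3) has coefficients 1,1,1,1,0,0,0,0,0,0 for degrees 0…9.
Multiplying by (1 + y + y^4) gives running coefficients 1,2,2,2,2,1,1,1,0,0 for degrees 0…9.
Finally multiplying by (1 + y^3)^2, the product of all factors after the first has coefficients 1,2,2,4,6,5,6,7,4,4 for degrees 0…9.
[y^9] = 1·4 + 2·7 + 1·5 = 23.

23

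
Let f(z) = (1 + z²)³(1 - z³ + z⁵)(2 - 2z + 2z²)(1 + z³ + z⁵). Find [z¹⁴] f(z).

10

(1 + z²)³ has coefficients 1,0,3,0,3,0,1 for degrees 0…6.
(1 - z³ + z⁵) has coefficients 1,0,0,-1,0,1,0,0,0,0,0,0,0,0,0 for degrees 0…14.
Multiplying by (2 - 2z + 2z²) gives running coefficients 2,-2,2,-2,2,0,-2,2,0,0,0,0,0,0,0 for degrees 0…14.
Finally multiplying by (1 + z³ + z⁵), the product of all factors after the first has coefficients 2,-2,2,0,0,4,-6,6,-2,0,2,-2,2,0,0 for degrees 0…14.
[z¹⁴] = 1·0 + 3·2 + 3·2 + 1·(-2) = 10.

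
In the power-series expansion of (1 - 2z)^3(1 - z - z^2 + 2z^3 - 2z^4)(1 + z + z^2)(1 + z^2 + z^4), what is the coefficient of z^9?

(1 - 2z)^3 has coefficients 1,-6,12,-8 for degrees 0…3.
(1 - z - z^2 + 2z^3 - 2z^4) has coefficients 1,-1,-1,2,-2,0,0,0,0,0 for degrees 0…9.
Multiplying by (1 + z + z^2) gives running coefficients 1,0,-1,0,-1,0,-2,0,0,0 for degrees 0…9.
Finally multiplying by (1 + z^2 + z^4), the product of all factors after the first has coefficients 1,0,0,0,-1,0,-4,0,-3,0 for degrees 0…9.
[z^9] = 1·0 − 6·(-3) + 12·0 − 8·(-4) = 50.

50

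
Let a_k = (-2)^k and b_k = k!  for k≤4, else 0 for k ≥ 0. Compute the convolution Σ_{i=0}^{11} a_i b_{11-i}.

-3584

This is [x^11] in the product of the two ordinary generating functions.
Σ = 1·0 − 2·0 + 4·0 − 8·0 + 16·0 − 32·0 + 64·0 − 128·24 + 256·6 − 512·2 + 1024·1 − 2048·1 = -3584.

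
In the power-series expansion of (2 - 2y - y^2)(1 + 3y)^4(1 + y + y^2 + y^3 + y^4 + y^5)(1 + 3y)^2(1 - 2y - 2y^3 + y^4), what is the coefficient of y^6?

(2 - 2y - y^2) has coefficients 2,-2,-1 for degrees 0…2.
(1 + 3y)^4 has coefficients 1,12,54,108,81,0,0 for degrees 0…6.
Multiplying by (1 + y + y^2 + y^3 + y^4 + y^5) gives running coefficients 1,13,67,175,256,256,255 for degrees 0…6.
Multiplying by (1 + 3y)^2 gives running coefficients 1,19,154,694,1909,3367,4095 for degrees 0…6.
Finally multiplying by (1 - 2y - 2y^3 + y^4), the product of all factors after the first has coefficients 1,17,116,384,484,-740,-3873 for degrees 0…6.
[y^6] = 2·(-3873) − 2·(-740) − 1·484 = -6750.

-6750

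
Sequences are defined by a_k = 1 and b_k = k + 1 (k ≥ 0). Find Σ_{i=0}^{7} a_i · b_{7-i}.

36

Write out a_i and b_{7-i} for i = 0,…,7 and sum the products.
Σ = 1·8 + 1·7 + 1·6 + 1·5 + 1·4 + 1·3 + 1·2 + 1·1 = 36.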